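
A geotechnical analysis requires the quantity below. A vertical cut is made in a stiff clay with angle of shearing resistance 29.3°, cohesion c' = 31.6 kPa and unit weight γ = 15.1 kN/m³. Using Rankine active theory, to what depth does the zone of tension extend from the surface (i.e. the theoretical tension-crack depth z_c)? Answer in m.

7.15 m

K_a = tan²(45° − 29.3°/2) = 0.3428; √K_a = 0.5855.
The active pressure is zero where K_a γ z = 2c√K_a, so z_c = 2c/(γ√K_a) = 2×31.6/(15.1×0.5855) = 7.148 m.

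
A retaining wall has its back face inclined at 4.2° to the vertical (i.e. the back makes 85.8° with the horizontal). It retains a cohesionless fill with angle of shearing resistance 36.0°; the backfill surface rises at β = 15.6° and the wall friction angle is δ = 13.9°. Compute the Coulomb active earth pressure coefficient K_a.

K_a = sin²(α+φ) / [sin²α · sin(α−δ) · (1 + √{sin(φ+δ)sin(φ−β) / (sin(α−δ)sin(α+β))})²].
With α = 85.8°, φ = 36.0°, δ = 13.9°, β = 15.6°: K_a = 0.3243.

0.324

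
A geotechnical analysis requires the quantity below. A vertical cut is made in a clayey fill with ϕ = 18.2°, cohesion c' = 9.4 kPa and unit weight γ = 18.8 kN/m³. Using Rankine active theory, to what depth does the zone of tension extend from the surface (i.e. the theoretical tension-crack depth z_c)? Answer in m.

K_a = tan²(45° − 18.2°/2) = 0.5240; √K_a = 0.7239.
The active pressure is zero where K_a γ z = 2c√K_a, so z_c = 2c/(γ√K_a) = 2×9.4/(18.8×0.7239) = 1.381 m.

1.38 m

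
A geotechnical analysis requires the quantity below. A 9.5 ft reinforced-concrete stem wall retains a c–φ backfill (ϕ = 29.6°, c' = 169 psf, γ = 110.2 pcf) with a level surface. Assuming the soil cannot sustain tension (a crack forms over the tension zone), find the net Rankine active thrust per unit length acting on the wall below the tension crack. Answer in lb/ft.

K_a = 0.3387; √K_a = 0.5820.
Tension-crack depth z_c = 2c/(γ√K_a) = 2×169/(110.2×0.5820) = 5.270 ft.
σ_a at base = K_a γ H − 2c√K_a = 0.3387×110.2×9.5 − 2×169×0.5820 = 157.9 psf.
P_a = ½ × 157.9 × (H − z_c) = 0.5×157.9×4.230 = 334.0 lb/ft.

334 lb/ft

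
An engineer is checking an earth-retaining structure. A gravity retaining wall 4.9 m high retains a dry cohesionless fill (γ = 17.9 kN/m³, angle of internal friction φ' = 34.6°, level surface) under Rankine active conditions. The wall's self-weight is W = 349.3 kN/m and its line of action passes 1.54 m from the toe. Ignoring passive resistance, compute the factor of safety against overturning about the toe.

K_a = tan²(45° − 34.6°/2) = 0.2756.
P_a = ½K_aγH² = 0.5×0.2756×17.9×4.9² = 59.23 kN/m, acting at H/3 = 1.633 m above the base.
Overturning moment M_o = P_a × H/3 = 59.23 × 1.633 = 96.74.
Resisting moment M_r = W × 1.54 = 349.3 × 1.54 = 537.9.
FS_overturning = M_r/M_o = 537.9/96.74 = 5.560.

5.56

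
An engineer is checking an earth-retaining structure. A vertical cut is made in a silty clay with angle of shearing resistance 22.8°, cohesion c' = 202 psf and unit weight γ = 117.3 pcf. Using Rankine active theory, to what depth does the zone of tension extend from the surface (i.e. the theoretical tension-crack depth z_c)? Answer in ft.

K_a = tan²(45° − 22.8°/2) = 0.4414; √K_a = 0.6644.
The active pressure is zero where K_a γ z = 2c√K_a, so z_c = 2c/(γ√K_a) = 2×202/(117.3×0.6644) = 5.184 ft.

5.18 ft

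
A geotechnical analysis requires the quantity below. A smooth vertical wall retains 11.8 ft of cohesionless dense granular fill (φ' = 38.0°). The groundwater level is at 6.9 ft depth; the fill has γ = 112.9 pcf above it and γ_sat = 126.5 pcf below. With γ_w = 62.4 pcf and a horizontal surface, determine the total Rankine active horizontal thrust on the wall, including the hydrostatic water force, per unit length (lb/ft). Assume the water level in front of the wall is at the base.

K_a = tan²(45° − φ/2) = 0.2379.
γ' = 126.5 − 62.4 = 64.10 pcf. Depth below WT = 4.9 ft.
σ'_h at WT = K_a γ d_w = 185.3 psf; at base = 185.3 + K_a γ' × 4.9 = 260.0 psf.
P₁ (0–6.9 ft) = ½×185.3×6.9 = 639.3. P₂ (6.9–11.8 ft) = ½(185.3+260.0)×4.9 = 1091.
P_w = ½ γ_w h₂² = 0.5×62.4×4.9² = 749.1. Total = 639.3+1091+749.1 = 2480 lb/ft.

2480 lb/ft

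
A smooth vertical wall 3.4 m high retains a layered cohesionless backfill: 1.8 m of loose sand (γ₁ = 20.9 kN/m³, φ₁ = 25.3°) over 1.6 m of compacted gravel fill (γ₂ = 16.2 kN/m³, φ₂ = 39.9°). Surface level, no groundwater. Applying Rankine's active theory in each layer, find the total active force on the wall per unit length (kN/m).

K_a1 = tan²(45°−25.3°/2) = 0.4012; K_a2 = tan²(45°−39.9°/2) = 0.2184.
Layer 1: σ at base = K_a1 γ₁ h₁ = 15.09 kPa; P₁ = ½×15.09×1.8 = 13.58.
Layer 2: σ_v at top = γ₁h₁ = 37.62; σ_h top = K_a2×37.62 = 8.218; σ_h base = K_a2×(37.62+16.2×1.6) = 13.88.
P₂ = ½(8.218+13.88)×1.6 = 17.68. Total P_a = 13.58+17.68 = 31.26 kN/m.

31.3 kN/m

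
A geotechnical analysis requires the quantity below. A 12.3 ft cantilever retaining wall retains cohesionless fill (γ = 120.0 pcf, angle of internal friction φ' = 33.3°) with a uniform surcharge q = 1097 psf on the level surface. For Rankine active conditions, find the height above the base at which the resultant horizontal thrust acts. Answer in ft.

5.33 ft

K_a = 0.2911.
Triangular part P₁ = ½K_aγH² = 2643 at H/3 = 4.100 ft; rectangular part P₂ = K_a q H = 3928 at H/2 = 6.150 ft.
ȳ = (P₁·4.100 + P₂·6.150)/(P₁+P₂) = 5.326 ft.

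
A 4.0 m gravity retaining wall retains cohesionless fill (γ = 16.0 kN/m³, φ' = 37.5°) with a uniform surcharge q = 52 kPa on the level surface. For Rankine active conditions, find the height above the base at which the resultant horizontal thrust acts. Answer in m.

K_a = 0.2432.
Triangular part P₁ = ½K_aγH² = 31.13 at H/3 = 1.333 m; rectangular part P₂ = K_a q H = 50.58 at H/2 = 2.000 m.
ȳ = (P₁·1.333 + P₂·2.000)/(P₁+P₂) = 1.746 m.

1.75 m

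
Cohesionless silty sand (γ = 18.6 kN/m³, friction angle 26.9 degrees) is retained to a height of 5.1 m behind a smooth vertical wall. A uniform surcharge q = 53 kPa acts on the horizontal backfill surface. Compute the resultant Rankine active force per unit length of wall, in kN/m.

193 kN/m

K_a = tan²(45° − φ/2) = 0.3770.
Soil triangle: ½ K_a γ H² = 0.5×0.3770×18.6×5.1² = 91.19 kN/m.
Surcharge rectangle: K_a q H = 0.3770×53×5.1 = 101.9 kN/m.
Total = 91.19 + 101.9 = 193.1 kN/m.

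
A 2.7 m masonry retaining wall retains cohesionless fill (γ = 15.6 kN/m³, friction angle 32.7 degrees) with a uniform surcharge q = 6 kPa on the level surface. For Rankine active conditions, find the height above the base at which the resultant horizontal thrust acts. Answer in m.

K_a = 0.2985.
Triangular part P₁ = ½K_aγH² = 16.97 at H/3 = 0.9000 m; rectangular part P₂ = K_a q H = 4.836 at H/2 = 1.350 m.
ȳ = (P₁·0.9000 + P₂·1.350)/(P₁+P₂) = 0.9998 m.

1.000 m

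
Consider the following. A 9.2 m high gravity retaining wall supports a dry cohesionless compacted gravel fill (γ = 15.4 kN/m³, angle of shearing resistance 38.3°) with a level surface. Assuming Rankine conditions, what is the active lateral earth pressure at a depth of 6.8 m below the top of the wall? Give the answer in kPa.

K_a = (1 − sin φ)/(1 + sin φ) = 0.2347.
σ_h = K_a γ z = 0.2347 × 15.4 × 6.8 = 24.58 kPa.

24.6 kPa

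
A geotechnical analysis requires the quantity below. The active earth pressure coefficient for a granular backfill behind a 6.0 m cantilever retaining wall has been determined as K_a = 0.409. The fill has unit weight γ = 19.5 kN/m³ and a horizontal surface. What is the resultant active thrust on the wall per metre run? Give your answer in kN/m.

P = ½ K_a γ H² = 0.5 × 0.409 × 19.5 × 6.0² = 143.6 kN/m.

144 kN/m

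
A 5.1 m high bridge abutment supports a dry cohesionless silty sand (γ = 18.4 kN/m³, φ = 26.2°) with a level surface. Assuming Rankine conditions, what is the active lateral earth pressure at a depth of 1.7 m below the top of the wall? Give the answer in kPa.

K_a = (1 − sin φ)/(1 + sin φ) = 0.3874.
σ_h = K_a γ z = 0.3874 × 18.4 × 1.7 = 12.12 kPa.

12.1 kPa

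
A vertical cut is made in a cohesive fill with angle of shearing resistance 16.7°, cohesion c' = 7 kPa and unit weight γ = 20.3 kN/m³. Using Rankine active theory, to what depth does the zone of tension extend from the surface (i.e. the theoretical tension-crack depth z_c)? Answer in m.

K_a = tan²(45° − 16.7°/2) = 0.5536; √K_a = 0.7440.
The active pressure is zero where K_a γ z = 2c√K_a, so z_c = 2c/(γ√K_a) = 2×7/(20.3×0.7440) = 0.9269 m.

0.927 m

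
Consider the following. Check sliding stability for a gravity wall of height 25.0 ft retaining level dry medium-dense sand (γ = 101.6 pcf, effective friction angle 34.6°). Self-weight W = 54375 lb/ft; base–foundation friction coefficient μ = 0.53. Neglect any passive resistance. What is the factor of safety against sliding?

3.29

K_a = tan²(45° − 34.6°/2) = 0.2756.
P_a = ½K_aγH² = 0.5×0.2756×101.6×25.0² = 8751 lb/ft, acting at H/3 = 8.333 ft above the base.
FS_sliding = μW / P_a = 0.53×54375 / 8751 = 3.293.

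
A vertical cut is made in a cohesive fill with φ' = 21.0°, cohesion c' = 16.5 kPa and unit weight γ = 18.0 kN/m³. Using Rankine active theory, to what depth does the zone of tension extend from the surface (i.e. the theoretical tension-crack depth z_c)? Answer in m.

2.67 m

K_a = tan²(45° − 21.0°/2) = 0.4724; √K_a = 0.6873.
The active pressure is zero where K_a γ z = 2c√K_a, so z_c = 2c/(γ√K_a) = 2×16.5/(18.0×0.6873) = 2.668 m.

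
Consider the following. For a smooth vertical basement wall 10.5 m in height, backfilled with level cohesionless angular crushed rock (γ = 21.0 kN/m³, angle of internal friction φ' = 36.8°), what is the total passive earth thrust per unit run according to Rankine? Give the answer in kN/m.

4620 kN/m

K_p = tan²(45° + φ/2) = 3.988.
P_p = ½ K_p γ H² = 0.5 × 3.988 × 21.0 × 10.5² = 4616 kN/m.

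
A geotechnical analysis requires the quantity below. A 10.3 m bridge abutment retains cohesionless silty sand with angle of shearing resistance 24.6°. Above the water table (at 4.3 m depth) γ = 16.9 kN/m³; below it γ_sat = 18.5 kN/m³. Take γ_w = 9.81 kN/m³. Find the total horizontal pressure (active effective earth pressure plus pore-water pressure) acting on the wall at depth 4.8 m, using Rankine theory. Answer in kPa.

36.6 kPa

K_a = (1 − sin φ)/(1 + sin φ) = 0.4121.
γ' = 18.5 − 9.81 = 8.690 kN/m³.
Effective vertical stress at 4.8 m: σ'_v = 16.9×4.3 + 8.690×0.500 = 77.01 kPa.
σ'_h = K_a σ'_v = 0.4121 × 77.01 = 31.74 kPa; u = γ_w × 0.500 = 4.905 kPa.
Total σ_h = 31.74 + 4.905 = 36.65 kPa.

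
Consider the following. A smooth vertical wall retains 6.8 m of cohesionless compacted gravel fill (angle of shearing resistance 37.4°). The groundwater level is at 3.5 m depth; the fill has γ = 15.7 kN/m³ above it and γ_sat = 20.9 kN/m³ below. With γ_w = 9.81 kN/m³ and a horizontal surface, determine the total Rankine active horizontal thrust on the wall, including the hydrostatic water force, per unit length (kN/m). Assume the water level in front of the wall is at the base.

K_a = tan²(45° − φ/2) = 0.2443.
γ' = 20.9 − 9.81 = 11.09 kN/m³. Depth below WT = 3.3 m.
σ'_h at WT = K_a γ d_w = 13.42 kPa; at base = 13.42 + K_a γ' × 3.3 = 22.36 kPa.
P₁ (0–3.5 m) = ½×13.42×3.5 = 23.49. P₂ (3.5–6.8 m) = ½(13.42+22.36)×3.3 = 59.04.
P_w = ½ γ_w h₂² = 0.5×9.81×3.3² = 53.42. Total = 23.49+59.04+53.42 = 135.9 kN/m.

136 kN/m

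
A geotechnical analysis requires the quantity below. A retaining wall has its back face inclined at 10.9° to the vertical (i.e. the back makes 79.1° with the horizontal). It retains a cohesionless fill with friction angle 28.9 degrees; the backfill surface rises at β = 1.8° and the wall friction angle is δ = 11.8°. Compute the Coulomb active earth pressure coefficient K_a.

K_a = sin²(α+φ) / [sin²α · sin(α−δ) · (1 + √{sin(φ+δ)sin(φ−β) / (sin(α−δ)sin(α+β))})²].
With α = 79.1°, φ = 28.9°, δ = 11.8°, β = 1.8°: K_a = 0.4120.

0.412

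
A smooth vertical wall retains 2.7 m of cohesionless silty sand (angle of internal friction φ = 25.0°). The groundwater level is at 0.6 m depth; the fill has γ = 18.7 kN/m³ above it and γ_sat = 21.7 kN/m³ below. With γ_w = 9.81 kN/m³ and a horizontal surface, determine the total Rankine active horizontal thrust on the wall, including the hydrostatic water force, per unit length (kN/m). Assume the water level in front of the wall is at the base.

K_a = tan²(45° − φ/2) = 0.4059.
γ' = 21.7 − 9.81 = 11.89 kN/m³. Depth below WT = 2.1 m.
σ'_h at WT = K_a γ d_w = 4.554 kPa; at base = 4.554 + K_a γ' × 2.1 = 14.69 kPa.
P₁ (0–0.6 m) = ½×4.554×0.6 = 1.366. P₂ (0.6–2.7 m) = ½(4.554+14.69)×2.1 = 20.20.
P_w = ½ γ_w h₂² = 0.5×9.81×2.1² = 21.63. Total = 1.366+20.20+21.63 = 43.20 kN/m.

43.2 kN/m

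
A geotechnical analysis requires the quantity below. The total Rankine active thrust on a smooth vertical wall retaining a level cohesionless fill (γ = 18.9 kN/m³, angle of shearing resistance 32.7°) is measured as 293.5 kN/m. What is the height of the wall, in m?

10.2 m

K_a = 0.2985. P_a = ½ K_a γ H² ⇒ H = √(2P_a/(K_a γ)).
H = √(2×293.5/(0.2985×18.9)) = 10.20 m.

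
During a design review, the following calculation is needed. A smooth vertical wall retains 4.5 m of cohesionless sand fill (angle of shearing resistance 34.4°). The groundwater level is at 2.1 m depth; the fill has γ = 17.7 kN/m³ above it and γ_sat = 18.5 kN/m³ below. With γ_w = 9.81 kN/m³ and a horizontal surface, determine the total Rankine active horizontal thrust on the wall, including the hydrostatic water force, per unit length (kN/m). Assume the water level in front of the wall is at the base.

70.9 kN/m

K_a = tan²(45° − φ/2) = 0.2780.
γ' = 18.5 − 9.81 = 8.690 kN/m³. Depth below WT = 2.4 m.
σ'_h at WT = K_a γ d_w = 10.33 kPa; at base = 10.33 + K_a γ' × 2.4 = 16.13 kPa.
P₁ (0–2.1 m) = ½×10.33×2.1 = 10.85. P₂ (2.1–4.5 m) = ½(10.33+16.13)×2.4 = 31.76.
P_w = ½ γ_w h₂² = 0.5×9.81×2.4² = 28.25. Total = 10.85+31.76+28.25 = 70.86 kN/m.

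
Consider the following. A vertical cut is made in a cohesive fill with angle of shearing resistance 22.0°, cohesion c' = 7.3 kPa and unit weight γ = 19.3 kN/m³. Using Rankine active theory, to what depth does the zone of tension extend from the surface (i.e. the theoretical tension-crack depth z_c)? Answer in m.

K_a = tan²(45° − 22.0°/2) = 0.4550; √K_a = 0.6745.
The active pressure is zero where K_a γ z = 2c√K_a, so z_c = 2c/(γ√K_a) = 2×7.3/(19.3×0.6745) = 1.122 m.

1.12 m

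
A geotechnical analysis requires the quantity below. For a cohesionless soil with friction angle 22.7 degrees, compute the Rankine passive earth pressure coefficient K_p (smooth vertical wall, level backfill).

K_p = (1 + sin φ)/(1 − sin φ) = tan²(45° + 22.7°/2) = 2.257.

2.26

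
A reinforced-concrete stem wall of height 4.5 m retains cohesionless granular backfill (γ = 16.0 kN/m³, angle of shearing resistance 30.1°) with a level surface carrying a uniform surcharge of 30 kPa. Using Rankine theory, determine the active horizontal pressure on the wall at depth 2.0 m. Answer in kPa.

K_a = (1 − sin φ)/(1 + sin φ) = 0.3320.
σ_v = γz + q = 16.0 × 2.0 + 30 = 62.00 kPa.
σ_h = K_a σ_v = 0.3320 × 62.00 = 20.58 kPa.

20.6 kPa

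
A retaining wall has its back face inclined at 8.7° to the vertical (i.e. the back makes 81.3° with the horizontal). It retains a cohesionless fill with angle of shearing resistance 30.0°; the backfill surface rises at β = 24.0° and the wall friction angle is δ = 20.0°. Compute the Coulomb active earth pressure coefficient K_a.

K_a = sin²(α+φ) / [sin²α · sin(α−δ) · (1 + √{sin(φ+δ)sin(φ−β) / (sin(α−δ)sin(α+β))})²].
With α = 81.3°, φ = 30.0°, δ = 20.0°, β = 24.0°: K_a = 0.5923.

0.592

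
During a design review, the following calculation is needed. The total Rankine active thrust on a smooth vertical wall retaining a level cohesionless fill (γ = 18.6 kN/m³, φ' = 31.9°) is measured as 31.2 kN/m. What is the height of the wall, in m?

3.30 m

K_a = 0.3085. P_a = ½ K_a γ H² ⇒ H = √(2P_a/(K_a γ)).
H = √(2×31.2/(0.3085×18.6)) = 3.298 m.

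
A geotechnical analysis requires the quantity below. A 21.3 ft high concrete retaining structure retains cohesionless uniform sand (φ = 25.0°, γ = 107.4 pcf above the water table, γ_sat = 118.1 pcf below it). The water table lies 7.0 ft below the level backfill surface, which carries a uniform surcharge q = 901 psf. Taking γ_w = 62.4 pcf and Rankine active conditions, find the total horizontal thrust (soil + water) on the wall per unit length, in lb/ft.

21900 lb/ft

K_a = tan²(45° − φ/2) = 0.4059.
γ' = 118.1 − 62.4 = 55.70 pcf. h₂ = H − d_w = 14.3 ft.
σ'_h: at surface K_a·q = 365.7; at WT K_a(q+γd_w) = 670.8; at base K_a(q+γd_w+γ'h₂) = 994.1 psf.
P₁ = ½(365.7+670.8)×7.0 = 3628; P₂ = ½(670.8+994.1)×14.3 = 11900; P_w = ½γ_w h₂² = 6380.
Total = 3628+11900+6380 = 21910 lb/ft.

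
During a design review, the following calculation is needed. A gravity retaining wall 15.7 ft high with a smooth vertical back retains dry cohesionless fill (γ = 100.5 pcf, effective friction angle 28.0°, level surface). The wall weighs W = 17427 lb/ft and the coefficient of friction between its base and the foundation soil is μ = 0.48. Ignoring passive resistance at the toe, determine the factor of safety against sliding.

1.87

K_a = tan²(45° − 28.0°/2) = 0.3610.
P_a = ½K_aγH² = 0.5×0.3610×100.5×15.7² = 4472 lb/ft, acting at H/3 = 5.233 ft above the base.
FS_sliding = μW / P_a = 0.48×17427 / 4472 = 1.871.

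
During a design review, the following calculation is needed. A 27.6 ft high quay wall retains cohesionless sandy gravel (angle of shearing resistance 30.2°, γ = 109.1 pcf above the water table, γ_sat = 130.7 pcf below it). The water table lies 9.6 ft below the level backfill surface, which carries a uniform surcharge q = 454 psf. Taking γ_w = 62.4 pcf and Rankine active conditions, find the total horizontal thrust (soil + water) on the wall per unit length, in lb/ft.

K_a = tan²(45° − φ/2) = 0.3307.
γ' = 130.7 − 62.4 = 68.30 pcf. h₂ = H − d_w = 18.0 ft.
σ'_h: at surface K_a·q = 150.1; at WT K_a(q+γd_w) = 496.4; at base K_a(q+γd_w+γ'h₂) = 902.9 psf.
P₁ = ½(150.1+496.4)×9.6 = 3103; P₂ = ½(496.4+902.9)×18.0 = 12590; P_w = ½γ_w h₂² = 10110.
Total = 3103+12590+10110 = 25810 lb/ft.

25800 lb/ft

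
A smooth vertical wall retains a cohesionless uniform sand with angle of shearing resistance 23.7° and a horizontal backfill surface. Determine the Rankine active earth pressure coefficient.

K_a = tan²(45° − φ/2) = tan²(33.15°) = 0.4266.

0.427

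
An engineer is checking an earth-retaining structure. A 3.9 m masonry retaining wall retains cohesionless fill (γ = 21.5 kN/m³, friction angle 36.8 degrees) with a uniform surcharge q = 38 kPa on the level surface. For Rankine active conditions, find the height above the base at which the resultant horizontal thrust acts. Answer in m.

K_a = 0.2508.
Triangular part P₁ = ½K_aγH² = 41.00 at H/3 = 1.300 m; rectangular part P₂ = K_a q H = 37.16 at H/2 = 1.950 m.
ȳ = (P₁·1.300 + P₂·1.950)/(P₁+P₂) = 1.609 m.

1.61 m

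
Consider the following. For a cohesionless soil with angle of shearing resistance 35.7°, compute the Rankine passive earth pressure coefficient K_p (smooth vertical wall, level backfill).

K_p = (1 + sin φ)/(1 − sin φ) = tan²(45° + 35.7°/2) = 3.802.

3.80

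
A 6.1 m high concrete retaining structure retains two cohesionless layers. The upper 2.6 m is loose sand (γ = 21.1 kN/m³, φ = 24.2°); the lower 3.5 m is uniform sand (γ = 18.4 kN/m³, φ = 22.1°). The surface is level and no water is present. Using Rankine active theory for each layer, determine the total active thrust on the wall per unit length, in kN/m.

K_a1 = tan²(45°−24.2°/2) = 0.4185; K_a2 = tan²(45°−22.1°/2) = 0.4533.
Layer 1: σ at base = K_a1 γ₁ h₁ = 22.96 kPa; P₁ = ½×22.96×2.6 = 29.85.
Layer 2: σ_v at top = γ₁h₁ = 54.86; σ_h top = K_a2×54.86 = 24.87; σ_h base = K_a2×(54.86+18.4×3.5) = 54.05.
P₂ = ½(24.87+54.05)×3.5 = 138.1. Total P_a = 29.85+138.1 = 168.0 kN/m.

168 kN/m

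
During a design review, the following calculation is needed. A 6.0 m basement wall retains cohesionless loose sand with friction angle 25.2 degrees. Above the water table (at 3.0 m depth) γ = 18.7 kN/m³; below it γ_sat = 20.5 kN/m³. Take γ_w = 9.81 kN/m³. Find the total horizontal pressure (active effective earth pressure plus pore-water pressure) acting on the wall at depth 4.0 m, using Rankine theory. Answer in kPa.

36.7 kPa

K_a = (1 − sin φ)/(1 + sin φ) = 0.4027.
γ' = 20.5 − 9.81 = 10.69 kN/m³.
Effective vertical stress at 4.0 m: σ'_v = 18.7×3.0 + 10.69×1.00 = 66.79 kPa.
σ'_h = K_a σ'_v = 0.4027 × 66.79 = 26.90 kPa; u = γ_w × 1.00 = 9.810 kPa.
Total σ_h = 26.90 + 9.810 = 36.71 kPa.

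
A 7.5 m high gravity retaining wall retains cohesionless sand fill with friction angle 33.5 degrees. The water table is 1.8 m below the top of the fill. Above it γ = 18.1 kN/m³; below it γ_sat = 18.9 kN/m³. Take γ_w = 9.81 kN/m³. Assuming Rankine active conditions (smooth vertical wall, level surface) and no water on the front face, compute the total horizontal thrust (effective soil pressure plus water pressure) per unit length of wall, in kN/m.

264 kN/m

K_a = tan²(45° − φ/2) = 0.2887.
γ' = 18.9 − 9.81 = 9.090 kN/m³. Depth below WT = 5.7 m.
σ'_h at WT = K_a γ d_w = 9.406 kPa; at base = 9.406 + K_a γ' × 5.7 = 24.37 kPa.
P₁ (0–1.8 m) = ½×9.406×1.8 = 8.466. P₂ (1.8–7.5 m) = ½(9.406+24.37)×5.7 = 96.25.
P_w = ½ γ_w h₂² = 0.5×9.81×5.7² = 159.4. Total = 8.466+96.25+159.4 = 264.1 kN/m.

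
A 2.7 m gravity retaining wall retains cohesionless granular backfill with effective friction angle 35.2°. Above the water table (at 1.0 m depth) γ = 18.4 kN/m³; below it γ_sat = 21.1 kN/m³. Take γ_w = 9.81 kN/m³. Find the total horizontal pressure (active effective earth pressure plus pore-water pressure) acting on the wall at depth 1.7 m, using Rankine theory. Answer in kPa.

K_a = (1 − sin φ)/(1 + sin φ) = 0.2687.
γ' = 21.1 − 9.81 = 11.29 kN/m³.
Effective vertical stress at 1.7 m: σ'_v = 18.4×1.0 + 11.29×0.700 = 26.30 kPa.
σ'_h = K_a σ'_v = 0.2687 × 26.30 = 7.067 kPa; u = γ_w × 0.700 = 6.867 kPa.
Total σ_h = 7.067 + 6.867 = 13.93 kPa.

13.9 kPa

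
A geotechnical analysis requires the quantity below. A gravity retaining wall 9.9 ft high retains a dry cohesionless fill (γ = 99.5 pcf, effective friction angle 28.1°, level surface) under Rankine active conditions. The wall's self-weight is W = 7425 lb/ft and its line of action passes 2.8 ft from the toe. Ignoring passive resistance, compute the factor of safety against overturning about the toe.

K_a = tan²(45° − 28.1°/2) = 0.3596.
P_a = ½K_aγH² = 0.5×0.3596×99.5×9.9² = 1753 lb/ft, acting at H/3 = 3.300 ft above the base.
Overturning moment M_o = P_a × H/3 = 1753 × 3.300 = 5786.
Resisting moment M_r = W × 2.8 = 7425 × 2.8 = 20790.
FS_overturning = M_r/M_o = 20790/5786 = 3.593.

3.59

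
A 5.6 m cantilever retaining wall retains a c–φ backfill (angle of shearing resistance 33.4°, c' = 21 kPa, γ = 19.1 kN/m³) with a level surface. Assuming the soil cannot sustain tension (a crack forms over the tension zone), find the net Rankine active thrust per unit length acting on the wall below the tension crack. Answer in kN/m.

K_a = 0.2899; √K_a = 0.5384.
Tension-crack depth z_c = 2c/(γ√K_a) = 2×21/(19.1×0.5384) = 4.084 m.
σ_a at base = K_a γ H − 2c√K_a = 0.2899×19.1×5.6 − 2×21×0.5384 = 8.395 kPa.
P_a = ½ × 8.395 × (H − z_c) = 0.5×8.395×1.516 = 6.364 kN/m.

6.36 kN/m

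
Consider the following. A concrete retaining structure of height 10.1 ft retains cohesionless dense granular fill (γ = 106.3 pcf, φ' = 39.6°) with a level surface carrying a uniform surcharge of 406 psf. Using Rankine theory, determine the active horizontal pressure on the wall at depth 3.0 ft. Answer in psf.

161 psf

K_a = (1 − sin φ)/(1 + sin φ) = 0.2214.
σ_v = γz + q = 106.3 × 3.0 + 406 = 724.9 psf.
σ_h = K_a σ_v = 0.2214 × 724.9 = 160.5 psf.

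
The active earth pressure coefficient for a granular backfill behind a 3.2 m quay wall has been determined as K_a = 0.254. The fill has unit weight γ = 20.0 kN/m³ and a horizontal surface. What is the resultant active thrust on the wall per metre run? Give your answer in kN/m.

26.0 kN/m

P = ½ K_a γ H² = 0.5 × 0.254 × 20.0 × 3.2² = 26.01 kN/m.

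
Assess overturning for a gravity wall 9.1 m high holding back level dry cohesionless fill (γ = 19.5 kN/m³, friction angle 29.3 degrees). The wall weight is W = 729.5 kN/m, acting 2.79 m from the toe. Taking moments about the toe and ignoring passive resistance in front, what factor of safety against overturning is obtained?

K_a = tan²(45° − 29.3°/2) = 0.3428.
P_a = ½K_aγH² = 0.5×0.3428×19.5×9.1² = 276.8 kN/m, acting at H/3 = 3.033 m above the base.
Overturning moment M_o = P_a × H/3 = 276.8 × 3.033 = 839.6.
Resisting moment M_r = W × 2.79 = 729.5 × 2.79 = 2035.
FS_overturning = M_r/M_o = 2035/839.6 = 2.424.

2.42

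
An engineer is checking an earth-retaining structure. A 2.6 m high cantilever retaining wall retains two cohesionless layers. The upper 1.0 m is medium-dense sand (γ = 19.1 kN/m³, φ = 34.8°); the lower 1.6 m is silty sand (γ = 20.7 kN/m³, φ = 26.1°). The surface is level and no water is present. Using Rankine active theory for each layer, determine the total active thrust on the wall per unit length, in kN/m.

K_a1 = tan²(45°−34.8°/2) = 0.2733; K_a2 = tan²(45°−26.1°/2) = 0.3889.
Layer 1: σ at base = K_a1 γ₁ h₁ = 5.220 kPa; P₁ = ½×5.220×1.0 = 2.610.
Layer 2: σ_v at top = γ₁h₁ = 19.10; σ_h top = K_a2×19.10 = 7.429; σ_h base = K_a2×(19.10+20.7×1.6) = 20.31.
P₂ = ½(7.429+20.31)×1.6 = 22.19. Total P_a = 2.610+22.19 = 24.80 kN/m.

24.8 kN/m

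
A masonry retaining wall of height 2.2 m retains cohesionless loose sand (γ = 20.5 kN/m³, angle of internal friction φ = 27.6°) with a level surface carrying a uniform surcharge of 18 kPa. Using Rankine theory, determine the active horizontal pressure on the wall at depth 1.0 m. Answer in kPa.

14.1 kPa

K_a = (1 − sin φ)/(1 + sin φ) = 0.3668.
σ_v = γz + q = 20.5 × 1.0 + 18 = 38.50 kPa.
σ_h = K_a σ_v = 0.3668 × 38.50 = 14.12 kPa.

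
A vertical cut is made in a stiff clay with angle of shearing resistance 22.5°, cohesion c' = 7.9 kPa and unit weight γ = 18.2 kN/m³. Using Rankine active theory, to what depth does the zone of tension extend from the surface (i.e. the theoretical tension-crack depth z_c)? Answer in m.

K_a = tan²(45° − 22.5°/2) = 0.4465; √K_a = 0.6682.
The active pressure is zero where K_a γ z = 2c√K_a, so z_c = 2c/(γ√K_a) = 2×7.9/(18.2×0.6682) = 1.299 m.

1.30 m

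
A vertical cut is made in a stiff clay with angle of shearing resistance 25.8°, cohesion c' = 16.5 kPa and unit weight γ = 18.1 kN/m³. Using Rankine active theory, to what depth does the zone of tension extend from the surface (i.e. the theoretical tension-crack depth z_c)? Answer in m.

K_a = tan²(45° − 25.8°/2) = 0.3935; √K_a = 0.6273.
The active pressure is zero where K_a γ z = 2c√K_a, so z_c = 2c/(γ√K_a) = 2×16.5/(18.1×0.6273) = 2.906 m.

2.91 m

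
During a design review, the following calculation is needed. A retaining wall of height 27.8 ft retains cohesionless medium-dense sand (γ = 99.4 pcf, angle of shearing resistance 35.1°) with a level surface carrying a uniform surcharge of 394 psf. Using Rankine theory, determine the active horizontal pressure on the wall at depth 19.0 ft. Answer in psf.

616 psf

K_a = (1 − sin φ)/(1 + sin φ) = 0.2698.
σ_v = γz + q = 99.4 × 19.0 + 394 = 2283 psf.
σ_h = K_a σ_v = 0.2698 × 2283 = 615.9 psf.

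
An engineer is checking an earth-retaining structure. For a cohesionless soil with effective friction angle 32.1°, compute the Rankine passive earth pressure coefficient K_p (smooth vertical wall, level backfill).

K_p = (1 + sin φ)/(1 − sin φ) = tan²(45° + 32.1°/2) = 3.268.

3.27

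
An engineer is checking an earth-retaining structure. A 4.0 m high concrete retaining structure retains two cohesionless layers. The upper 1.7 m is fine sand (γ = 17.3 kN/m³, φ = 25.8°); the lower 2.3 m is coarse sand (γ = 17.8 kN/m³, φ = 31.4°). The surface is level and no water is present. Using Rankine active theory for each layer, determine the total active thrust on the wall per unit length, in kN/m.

46.0 kN/m

K_a1 = tan²(45°−25.8°/2) = 0.3935; K_a2 = tan²(45°−31.4°/2) = 0.3149.
Layer 1: σ at base = K_a1 γ₁ h₁ = 11.57 kPa; P₁ = ½×11.57×1.7 = 9.837.
Layer 2: σ_v at top = γ₁h₁ = 29.41; σ_h top = K_a2×29.41 = 9.262; σ_h base = K_a2×(29.41+17.8×2.3) = 22.15.
P₂ = ½(9.262+22.15)×2.3 = 36.13. Total P_a = 9.837+36.13 = 45.97 kN/m.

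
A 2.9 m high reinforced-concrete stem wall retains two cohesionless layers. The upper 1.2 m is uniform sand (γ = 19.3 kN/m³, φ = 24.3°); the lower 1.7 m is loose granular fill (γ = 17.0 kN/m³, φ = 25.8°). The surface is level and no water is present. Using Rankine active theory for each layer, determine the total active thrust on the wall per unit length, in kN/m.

K_a1 = tan²(45°−24.3°/2) = 0.4169; K_a2 = tan²(45°−25.8°/2) = 0.3935.
Layer 1: σ at base = K_a1 γ₁ h₁ = 9.656 kPa; P₁ = ½×9.656×1.2 = 5.793.
Layer 2: σ_v at top = γ₁h₁ = 23.16; σ_h top = K_a2×23.16 = 9.114; σ_h base = K_a2×(23.16+17.0×1.7) = 20.49.
P₂ = ½(9.114+20.49)×1.7 = 25.16. Total P_a = 5.793+25.16 = 30.95 kN/m.

31.0 kN/m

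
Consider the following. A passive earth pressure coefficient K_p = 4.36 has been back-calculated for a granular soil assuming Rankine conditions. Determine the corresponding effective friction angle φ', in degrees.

K_p = (1+sin φ)/(1−sin φ) ⇒ sin φ = (K_p − 1)/(K_p + 1) = 0.6269.
φ = arcsin(0.6269) = 38.82°.

38.8°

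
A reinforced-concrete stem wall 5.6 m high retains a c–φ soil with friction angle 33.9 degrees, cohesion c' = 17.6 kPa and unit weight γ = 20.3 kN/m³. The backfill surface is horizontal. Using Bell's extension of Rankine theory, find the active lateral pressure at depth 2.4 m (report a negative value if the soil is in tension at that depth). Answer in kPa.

K_a = (1 − sin φ)/(1 + sin φ) = 0.2839.
σ_a = K_a γ z − 2c√K_a = 0.2839×20.3×2.4 − 2×17.6×0.5328 = -4.924 kPa.

-4.92 kPa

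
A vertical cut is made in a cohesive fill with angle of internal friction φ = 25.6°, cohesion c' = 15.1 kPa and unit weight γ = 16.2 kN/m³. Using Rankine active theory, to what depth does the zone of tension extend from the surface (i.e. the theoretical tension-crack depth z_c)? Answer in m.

K_a = tan²(45° − 25.6°/2) = 0.3966; √K_a = 0.6297.
The active pressure is zero where K_a γ z = 2c√K_a, so z_c = 2c/(γ√K_a) = 2×15.1/(16.2×0.6297) = 2.960 m.

2.96 m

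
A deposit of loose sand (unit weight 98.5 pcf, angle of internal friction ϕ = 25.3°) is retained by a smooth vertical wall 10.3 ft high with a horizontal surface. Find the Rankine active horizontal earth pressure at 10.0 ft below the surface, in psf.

395 psf

K_a = (1 − sin φ)/(1 + sin φ) = 0.4012.
σ_h = K_a γ z = 0.4012 × 98.5 × 10.0 = 395.2 psf.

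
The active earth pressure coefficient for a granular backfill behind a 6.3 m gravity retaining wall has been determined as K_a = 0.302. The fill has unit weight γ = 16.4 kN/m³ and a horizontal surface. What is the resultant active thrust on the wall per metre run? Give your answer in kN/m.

98.3 kN/m

P = ½ K_a γ H² = 0.5 × 0.302 × 16.4 × 6.3² = 98.29 kN/m.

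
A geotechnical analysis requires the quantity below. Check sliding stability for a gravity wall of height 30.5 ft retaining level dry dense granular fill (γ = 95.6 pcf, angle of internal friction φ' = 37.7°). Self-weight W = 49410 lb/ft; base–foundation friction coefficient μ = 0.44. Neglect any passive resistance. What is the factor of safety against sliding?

K_a = tan²(45° − 37.7°/2) = 0.2411.
P_a = ½K_aγH² = 0.5×0.2411×95.6×30.5² = 10720 lb/ft, acting at H/3 = 10.17 ft above the base.
FS_sliding = μW / P_a = 0.44×49410 / 10720 = 2.028.

2.03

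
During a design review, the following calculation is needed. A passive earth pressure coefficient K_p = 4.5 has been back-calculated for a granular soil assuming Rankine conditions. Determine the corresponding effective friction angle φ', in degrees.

39.5°

K_p = (1+sin φ)/(1−sin φ) ⇒ sin φ = (K_p − 1)/(K_p + 1) = 0.6364.
φ = arcsin(0.6364) = 39.52°.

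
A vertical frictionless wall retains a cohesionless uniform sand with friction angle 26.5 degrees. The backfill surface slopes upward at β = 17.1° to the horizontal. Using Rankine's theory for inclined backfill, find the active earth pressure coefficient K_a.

K_a = cos β · (cos β − √(cos²β − cos²φ)) / (cos β + √(cos²β − cos²φ)).
cos β = 0.9558, cos φ = 0.8949, √(cos²β − cos²φ) = 0.3356.
K_a = 0.9558 × (0.9558 − 0.3356)/(0.9558 + 0.3356) = 0.4590.

0.459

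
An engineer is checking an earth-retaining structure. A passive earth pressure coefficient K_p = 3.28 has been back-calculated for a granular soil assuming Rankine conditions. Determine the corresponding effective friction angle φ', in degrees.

32.2°

K_p = (1+sin φ)/(1−sin φ) ⇒ sin φ = (K_p − 1)/(K_p + 1) = 0.5327.
φ = arcsin(0.5327) = 32.19°.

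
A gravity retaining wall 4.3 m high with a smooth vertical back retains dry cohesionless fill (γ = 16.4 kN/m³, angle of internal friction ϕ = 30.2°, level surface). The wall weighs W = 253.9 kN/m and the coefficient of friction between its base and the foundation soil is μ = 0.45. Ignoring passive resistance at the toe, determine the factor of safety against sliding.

K_a = tan²(45° − 30.2°/2) = 0.3307.
P_a = ½K_aγH² = 0.5×0.3307×16.4×4.3² = 50.13 kN/m, acting at H/3 = 1.433 m above the base.
FS_sliding = μW / P_a = 0.45×253.9 / 50.13 = 2.279.

2.28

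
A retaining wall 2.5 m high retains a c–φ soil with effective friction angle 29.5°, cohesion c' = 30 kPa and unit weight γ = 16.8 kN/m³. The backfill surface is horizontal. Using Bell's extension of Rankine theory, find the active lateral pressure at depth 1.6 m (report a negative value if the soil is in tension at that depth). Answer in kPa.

K_a = (1 − sin φ)/(1 + sin φ) = 0.3401.
σ_a = K_a γ z − 2c√K_a = 0.3401×16.8×1.6 − 2×30×0.5832 = -25.85 kPa.

-25.8 kPa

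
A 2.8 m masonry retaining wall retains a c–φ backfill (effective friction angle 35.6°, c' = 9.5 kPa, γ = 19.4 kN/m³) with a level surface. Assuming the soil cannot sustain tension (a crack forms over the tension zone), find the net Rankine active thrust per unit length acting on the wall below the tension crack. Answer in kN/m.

K_a = 0.2641; √K_a = 0.5139.
Tension-crack depth z_c = 2c/(γ√K_a) = 2×9.5/(19.4×0.5139) = 1.906 m.
σ_a at base = K_a γ H − 2c√K_a = 0.2641×19.4×2.8 − 2×9.5×0.5139 = 4.583 kPa.
P_a = ½ × 4.583 × (H − z_c) = 0.5×4.583×0.8943 = 2.049 kN/m.

2.05 kN/m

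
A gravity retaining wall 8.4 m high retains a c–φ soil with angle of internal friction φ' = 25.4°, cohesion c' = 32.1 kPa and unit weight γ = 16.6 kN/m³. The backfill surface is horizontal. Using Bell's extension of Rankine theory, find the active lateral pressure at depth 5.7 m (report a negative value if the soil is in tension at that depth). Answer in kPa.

K_a = (1 − sin φ)/(1 + sin φ) = 0.3996.
σ_a = K_a γ z − 2c√K_a = 0.3996×16.6×5.7 − 2×32.1×0.6322 = -2.771 kPa.

-2.77 kPa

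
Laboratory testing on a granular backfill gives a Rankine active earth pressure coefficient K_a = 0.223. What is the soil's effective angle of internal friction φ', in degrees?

39.4°

K_a = tan²(45° − φ/2) ⇒ 45° − φ/2 = arctan(√0.223) = 25.28°.
φ = 2(45° − 25.28°) = 39.44°.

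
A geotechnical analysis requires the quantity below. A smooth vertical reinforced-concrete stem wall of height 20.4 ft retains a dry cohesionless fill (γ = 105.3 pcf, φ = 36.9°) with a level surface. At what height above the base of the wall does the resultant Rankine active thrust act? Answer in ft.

6.80 ft

K_a = 0.2497.
The pressure distribution is triangular, so the resultant acts at H/3 above the base = 20.4/3 = 6.800 ft.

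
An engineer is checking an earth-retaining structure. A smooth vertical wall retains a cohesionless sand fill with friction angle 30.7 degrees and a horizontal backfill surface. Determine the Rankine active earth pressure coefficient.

0.324

K_a = (1 − sin φ)/(1 + sin φ) = (1 − sin 30.7°)/(1 + sin 30.7°) = 0.3240.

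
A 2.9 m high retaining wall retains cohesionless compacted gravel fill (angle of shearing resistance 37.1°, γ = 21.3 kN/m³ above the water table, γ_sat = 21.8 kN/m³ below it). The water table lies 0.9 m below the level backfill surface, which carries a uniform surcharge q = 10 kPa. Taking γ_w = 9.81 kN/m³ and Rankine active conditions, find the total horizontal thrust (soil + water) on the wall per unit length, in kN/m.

K_a = tan²(45° − φ/2) = 0.2475.
γ' = 21.8 − 9.81 = 11.99 kN/m³. h₂ = H − d_w = 2.0 m.
σ'_h: at surface K_a·q = 2.475; at WT K_a(q+γd_w) = 7.220; at base K_a(q+γd_w+γ'h₂) = 13.15 kPa.
P₁ = ½(2.475+7.220)×0.9 = 4.363; P₂ = ½(7.220+13.15)×2.0 = 20.37; P_w = ½γ_w h₂² = 19.62.
Total = 4.363+20.37+19.62 = 44.36 kN/m.

44.4 kN/m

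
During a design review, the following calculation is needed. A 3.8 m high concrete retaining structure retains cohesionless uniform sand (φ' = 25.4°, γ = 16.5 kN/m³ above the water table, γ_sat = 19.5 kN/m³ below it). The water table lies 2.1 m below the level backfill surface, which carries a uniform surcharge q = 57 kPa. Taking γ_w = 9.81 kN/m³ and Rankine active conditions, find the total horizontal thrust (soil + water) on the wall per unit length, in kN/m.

K_a = tan²(45° − φ/2) = 0.3996.
γ' = 19.5 − 9.81 = 9.690 kN/m³. h₂ = H − d_w = 1.7 m.
σ'_h: at surface K_a·q = 22.78; at WT K_a(q+γd_w) = 36.63; at base K_a(q+γd_w+γ'h₂) = 43.21 kPa.
P₁ = ½(22.78+36.63)×2.1 = 62.38; P₂ = ½(36.63+43.21)×1.7 = 67.86; P_w = ½γ_w h₂² = 14.18.
Total = 62.38+67.86+14.18 = 144.4 kN/m.

144 kN/m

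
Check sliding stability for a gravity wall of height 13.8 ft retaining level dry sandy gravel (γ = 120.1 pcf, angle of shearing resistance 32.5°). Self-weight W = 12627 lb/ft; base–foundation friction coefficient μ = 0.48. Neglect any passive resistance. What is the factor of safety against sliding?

1.76

K_a = tan²(45° − 32.5°/2) = 0.3010.
P_a = ½K_aγH² = 0.5×0.3010×120.1×13.8² = 3442 lb/ft, acting at H/3 = 4.600 ft above the base.
FS_sliding = μW / P_a = 0.48×12627 / 3442 = 1.761.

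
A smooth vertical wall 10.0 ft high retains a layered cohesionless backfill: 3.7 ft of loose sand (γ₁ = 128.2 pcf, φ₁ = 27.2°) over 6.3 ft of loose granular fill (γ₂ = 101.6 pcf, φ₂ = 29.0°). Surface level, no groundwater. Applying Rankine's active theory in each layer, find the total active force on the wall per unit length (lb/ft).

2060 lb/ft

K_a1 = tan²(45°−27.2°/2) = 0.3726; K_a2 = tan²(45°−29.0°/2) = 0.3470.
Layer 1: σ at base = K_a1 γ₁ h₁ = 176.7 psf; P₁ = ½×176.7×3.7 = 327.0.
Layer 2: σ_v at top = γ₁h₁ = 474.3; σ_h top = K_a2×474.3 = 164.6; σ_h base = K_a2×(474.3+101.6×6.3) = 386.7.
P₂ = ½(164.6+386.7)×6.3 = 1736. Total P_a = 327.0+1736 = 2063 lb/ft.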